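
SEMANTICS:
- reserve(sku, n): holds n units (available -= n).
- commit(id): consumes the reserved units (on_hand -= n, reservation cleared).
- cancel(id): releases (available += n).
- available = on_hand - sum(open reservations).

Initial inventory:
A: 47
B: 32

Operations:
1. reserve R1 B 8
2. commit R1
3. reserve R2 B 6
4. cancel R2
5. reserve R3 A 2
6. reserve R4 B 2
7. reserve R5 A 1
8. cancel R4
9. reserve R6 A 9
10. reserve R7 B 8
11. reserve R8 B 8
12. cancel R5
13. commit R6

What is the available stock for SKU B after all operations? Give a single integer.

Step 1: reserve R1 B 8 -> on_hand[A=47 B=32] avail[A=47 B=24] open={R1}
Step 2: commit R1 -> on_hand[A=47 B=24] avail[A=47 B=24] open={}
Step 3: reserve R2 B 6 -> on_hand[A=47 B=24] avail[A=47 B=18] open={R2}
Step 4: cancel R2 -> on_hand[A=47 B=24] avail[A=47 B=24] open={}
Step 5: reserve R3 A 2 -> on_hand[A=47 B=24] avail[A=45 B=24] open={R3}
Step 6: reserve R4 B 2 -> on_hand[A=47 B=24] avail[A=45 B=22] open={R3,R4}
Step 7: reserve R5 A 1 -> on_hand[A=47 B=24] avail[A=44 B=22] open={R3,R4,R5}
Step 8: cancel R4 -> on_hand[A=47 B=24] avail[A=44 B=24] open={R3,R5}
Step 9: reserve R6 A 9 -> on_hand[A=47 B=24] avail[A=35 B=24] open={R3,R5,R6}
Step 10: reserve R7 B 8 -> on_hand[A=47 B=24] avail[A=35 B=16] open={R3,R5,R6,R7}
Step 11: reserve R8 B 8 -> on_hand[A=47 B=24] avail[A=35 B=8] open={R3,R5,R6,R7,R8}
Step 12: cancel R5 -> on_hand[A=47 B=24] avail[A=36 B=8] open={R3,R6,R7,R8}
Step 13: commit R6 -> on_hand[A=38 B=24] avail[A=36 B=8] open={R3,R7,R8}
Final available[B] = 8

Answer: 8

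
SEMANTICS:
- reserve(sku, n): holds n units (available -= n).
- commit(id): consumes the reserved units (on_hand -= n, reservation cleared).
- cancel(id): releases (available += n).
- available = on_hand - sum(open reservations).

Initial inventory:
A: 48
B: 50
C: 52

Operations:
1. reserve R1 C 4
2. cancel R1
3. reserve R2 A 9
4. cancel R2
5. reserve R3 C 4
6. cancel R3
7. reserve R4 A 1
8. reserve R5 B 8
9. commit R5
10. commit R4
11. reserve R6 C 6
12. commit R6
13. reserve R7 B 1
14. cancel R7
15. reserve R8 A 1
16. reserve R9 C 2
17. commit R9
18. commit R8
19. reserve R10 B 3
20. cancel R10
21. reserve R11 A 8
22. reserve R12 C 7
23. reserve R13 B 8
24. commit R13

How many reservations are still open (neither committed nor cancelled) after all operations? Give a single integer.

Step 1: reserve R1 C 4 -> on_hand[A=48 B=50 C=52] avail[A=48 B=50 C=48] open={R1}
Step 2: cancel R1 -> on_hand[A=48 B=50 C=52] avail[A=48 B=50 C=52] open={}
Step 3: reserve R2 A 9 -> on_hand[A=48 B=50 C=52] avail[A=39 B=50 C=52] open={R2}
Step 4: cancel R2 -> on_hand[A=48 B=50 C=52] avail[A=48 B=50 C=52] open={}
Step 5: reserve R3 C 4 -> on_hand[A=48 B=50 C=52] avail[A=48 B=50 C=48] open={R3}
Step 6: cancel R3 -> on_hand[A=48 B=50 C=52] avail[A=48 B=50 C=52] open={}
Step 7: reserve R4 A 1 -> on_hand[A=48 B=50 C=52] avail[A=47 B=50 C=52] open={R4}
Step 8: reserve R5 B 8 -> on_hand[A=48 B=50 C=52] avail[A=47 B=42 C=52] open={R4,R5}
Step 9: commit R5 -> on_hand[A=48 B=42 C=52] avail[A=47 B=42 C=52] open={R4}
Step 10: commit R4 -> on_hand[A=47 B=42 C=52] avail[A=47 B=42 C=52] open={}
Step 11: reserve R6 C 6 -> on_hand[A=47 B=42 C=52] avail[A=47 B=42 C=46] open={R6}
Step 12: commit R6 -> on_hand[A=47 B=42 C=46] avail[A=47 B=42 C=46] open={}
Step 13: reserve R7 B 1 -> on_hand[A=47 B=42 C=46] avail[A=47 B=41 C=46] open={R7}
Step 14: cancel R7 -> on_hand[A=47 B=42 C=46] avail[A=47 B=42 C=46] open={}
Step 15: reserve R8 A 1 -> on_hand[A=47 B=42 C=46] avail[A=46 B=42 C=46] open={R8}
Step 16: reserve R9 C 2 -> on_hand[A=47 B=42 C=46] avail[A=46 B=42 C=44] open={R8,R9}
Step 17: commit R9 -> on_hand[A=47 B=42 C=44] avail[A=46 B=42 C=44] open={R8}
Step 18: commit R8 -> on_hand[A=46 B=42 C=44] avail[A=46 B=42 C=44] open={}
Step 19: reserve R10 B 3 -> on_hand[A=46 B=42 C=44] avail[A=46 B=39 C=44] open={R10}
Step 20: cancel R10 -> on_hand[A=46 B=42 C=44] avail[A=46 B=42 C=44] open={}
Step 21: reserve R11 A 8 -> on_hand[A=46 B=42 C=44] avail[A=38 B=42 C=44] open={R11}
Step 22: reserve R12 C 7 -> on_hand[A=46 B=42 C=44] avail[A=38 B=42 C=37] open={R11,R12}
Step 23: reserve R13 B 8 -> on_hand[A=46 B=42 C=44] avail[A=38 B=34 C=37] open={R11,R12,R13}
Step 24: commit R13 -> on_hand[A=46 B=34 C=44] avail[A=38 B=34 C=37] open={R11,R12}
Open reservations: ['R11', 'R12'] -> 2

Answer: 2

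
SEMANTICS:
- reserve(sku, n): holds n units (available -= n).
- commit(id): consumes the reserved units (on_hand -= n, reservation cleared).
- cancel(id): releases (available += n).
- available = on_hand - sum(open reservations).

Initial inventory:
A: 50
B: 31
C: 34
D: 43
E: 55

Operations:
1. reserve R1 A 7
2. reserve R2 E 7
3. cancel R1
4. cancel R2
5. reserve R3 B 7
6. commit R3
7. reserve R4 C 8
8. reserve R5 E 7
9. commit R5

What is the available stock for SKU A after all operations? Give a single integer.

Step 1: reserve R1 A 7 -> on_hand[A=50 B=31 C=34 D=43 E=55] avail[A=43 B=31 C=34 D=43 E=55] open={R1}
Step 2: reserve R2 E 7 -> on_hand[A=50 B=31 C=34 D=43 E=55] avail[A=43 B=31 C=34 D=43 E=48] open={R1,R2}
Step 3: cancel R1 -> on_hand[A=50 B=31 C=34 D=43 E=55] avail[A=50 B=31 C=34 D=43 E=48] open={R2}
Step 4: cancel R2 -> on_hand[A=50 B=31 C=34 D=43 E=55] avail[A=50 B=31 C=34 D=43 E=55] open={}
Step 5: reserve R3 B 7 -> on_hand[A=50 B=31 C=34 D=43 E=55] avail[A=50 B=24 C=34 D=43 E=55] open={R3}
Step 6: commit R3 -> on_hand[A=50 B=24 C=34 D=43 E=55] avail[A=50 B=24 C=34 D=43 E=55] open={}
Step 7: reserve R4 C 8 -> on_hand[A=50 B=24 C=34 D=43 E=55] avail[A=50 B=24 C=26 D=43 E=55] open={R4}
Step 8: reserve R5 E 7 -> on_hand[A=50 B=24 C=34 D=43 E=55] avail[A=50 B=24 C=26 D=43 E=48] open={R4,R5}
Step 9: commit R5 -> on_hand[A=50 B=24 C=34 D=43 E=48] avail[A=50 B=24 C=26 D=43 E=48] open={R4}
Final available[A] = 50

Answer: 50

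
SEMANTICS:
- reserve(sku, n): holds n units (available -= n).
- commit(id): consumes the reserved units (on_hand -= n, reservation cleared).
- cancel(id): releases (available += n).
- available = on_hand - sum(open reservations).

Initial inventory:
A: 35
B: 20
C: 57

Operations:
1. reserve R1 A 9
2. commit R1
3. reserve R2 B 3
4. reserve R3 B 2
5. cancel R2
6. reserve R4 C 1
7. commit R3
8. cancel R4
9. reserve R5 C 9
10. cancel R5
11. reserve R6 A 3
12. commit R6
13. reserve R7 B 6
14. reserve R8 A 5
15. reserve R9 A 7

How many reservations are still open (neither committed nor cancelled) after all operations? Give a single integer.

Step 1: reserve R1 A 9 -> on_hand[A=35 B=20 C=57] avail[A=26 B=20 C=57] open={R1}
Step 2: commit R1 -> on_hand[A=26 B=20 C=57] avail[A=26 B=20 C=57] open={}
Step 3: reserve R2 B 3 -> on_hand[A=26 B=20 C=57] avail[A=26 B=17 C=57] open={R2}
Step 4: reserve R3 B 2 -> on_hand[A=26 B=20 C=57] avail[A=26 B=15 C=57] open={R2,R3}
Step 5: cancel R2 -> on_hand[A=26 B=20 C=57] avail[A=26 B=18 C=57] open={R3}
Step 6: reserve R4 C 1 -> on_hand[A=26 B=20 C=57] avail[A=26 B=18 C=56] open={R3,R4}
Step 7: commit R3 -> on_hand[A=26 B=18 C=57] avail[A=26 B=18 C=56] open={R4}
Step 8: cancel R4 -> on_hand[A=26 B=18 C=57] avail[A=26 B=18 C=57] open={}
Step 9: reserve R5 C 9 -> on_hand[A=26 B=18 C=57] avail[A=26 B=18 C=48] open={R5}
Step 10: cancel R5 -> on_hand[A=26 B=18 C=57] avail[A=26 B=18 C=57] open={}
Step 11: reserve R6 A 3 -> on_hand[A=26 B=18 C=57] avail[A=23 B=18 C=57] open={R6}
Step 12: commit R6 -> on_hand[A=23 B=18 C=57] avail[A=23 B=18 C=57] open={}
Step 13: reserve R7 B 6 -> on_hand[A=23 B=18 C=57] avail[A=23 B=12 C=57] open={R7}
Step 14: reserve R8 A 5 -> on_hand[A=23 B=18 C=57] avail[A=18 B=12 C=57] open={R7,R8}
Step 15: reserve R9 A 7 -> on_hand[A=23 B=18 C=57] avail[A=11 B=12 C=57] open={R7,R8,R9}
Open reservations: ['R7', 'R8', 'R9'] -> 3

Answer: 3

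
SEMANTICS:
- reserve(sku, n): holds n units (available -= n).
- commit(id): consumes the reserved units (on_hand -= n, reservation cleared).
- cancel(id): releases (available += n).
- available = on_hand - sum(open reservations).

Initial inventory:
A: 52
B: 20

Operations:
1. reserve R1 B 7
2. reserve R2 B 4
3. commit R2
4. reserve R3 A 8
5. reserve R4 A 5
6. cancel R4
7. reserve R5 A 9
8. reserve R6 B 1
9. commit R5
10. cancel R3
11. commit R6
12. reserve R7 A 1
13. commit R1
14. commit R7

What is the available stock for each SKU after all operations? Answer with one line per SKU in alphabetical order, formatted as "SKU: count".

Answer: A: 42
B: 8

Derivation:
Step 1: reserve R1 B 7 -> on_hand[A=52 B=20] avail[A=52 B=13] open={R1}
Step 2: reserve R2 B 4 -> on_hand[A=52 B=20] avail[A=52 B=9] open={R1,R2}
Step 3: commit R2 -> on_hand[A=52 B=16] avail[A=52 B=9] open={R1}
Step 4: reserve R3 A 8 -> on_hand[A=52 B=16] avail[A=44 B=9] open={R1,R3}
Step 5: reserve R4 A 5 -> on_hand[A=52 B=16] avail[A=39 B=9] open={R1,R3,R4}
Step 6: cancel R4 -> on_hand[A=52 B=16] avail[A=44 B=9] open={R1,R3}
Step 7: reserve R5 A 9 -> on_hand[A=52 B=16] avail[A=35 B=9] open={R1,R3,R5}
Step 8: reserve R6 B 1 -> on_hand[A=52 B=16] avail[A=35 B=8] open={R1,R3,R5,R6}
Step 9: commit R5 -> on_hand[A=43 B=16] avail[A=35 B=8] open={R1,R3,R6}
Step 10: cancel R3 -> on_hand[A=43 B=16] avail[A=43 B=8] open={R1,R6}
Step 11: commit R6 -> on_hand[A=43 B=15] avail[A=43 B=8] open={R1}
Step 12: reserve R7 A 1 -> on_hand[A=43 B=15] avail[A=42 B=8] open={R1,R7}
Step 13: commit R1 -> on_hand[A=43 B=8] avail[A=42 B=8] open={R7}
Step 14: commit R7 -> on_hand[A=42 B=8] avail[A=42 B=8] open={}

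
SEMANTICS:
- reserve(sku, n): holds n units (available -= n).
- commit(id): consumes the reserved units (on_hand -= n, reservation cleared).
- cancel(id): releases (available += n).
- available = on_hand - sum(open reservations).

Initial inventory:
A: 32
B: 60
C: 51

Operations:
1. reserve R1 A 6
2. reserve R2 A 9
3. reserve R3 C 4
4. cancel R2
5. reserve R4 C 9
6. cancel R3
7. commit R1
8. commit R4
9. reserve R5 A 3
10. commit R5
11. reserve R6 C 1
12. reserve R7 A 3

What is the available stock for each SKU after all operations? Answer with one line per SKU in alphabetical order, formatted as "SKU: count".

Step 1: reserve R1 A 6 -> on_hand[A=32 B=60 C=51] avail[A=26 B=60 C=51] open={R1}
Step 2: reserve R2 A 9 -> on_hand[A=32 B=60 C=51] avail[A=17 B=60 C=51] open={R1,R2}
Step 3: reserve R3 C 4 -> on_hand[A=32 B=60 C=51] avail[A=17 B=60 C=47] open={R1,R2,R3}
Step 4: cancel R2 -> on_hand[A=32 B=60 C=51] avail[A=26 B=60 C=47] open={R1,R3}
Step 5: reserve R4 C 9 -> on_hand[A=32 B=60 C=51] avail[A=26 B=60 C=38] open={R1,R3,R4}
Step 6: cancel R3 -> on_hand[A=32 B=60 C=51] avail[A=26 B=60 C=42] open={R1,R4}
Step 7: commit R1 -> on_hand[A=26 B=60 C=51] avail[A=26 B=60 C=42] open={R4}
Step 8: commit R4 -> on_hand[A=26 B=60 C=42] avail[A=26 B=60 C=42] open={}
Step 9: reserve R5 A 3 -> on_hand[A=26 B=60 C=42] avail[A=23 B=60 C=42] open={R5}
Step 10: commit R5 -> on_hand[A=23 B=60 C=42] avail[A=23 B=60 C=42] open={}
Step 11: reserve R6 C 1 -> on_hand[A=23 B=60 C=42] avail[A=23 B=60 C=41] open={R6}
Step 12: reserve R7 A 3 -> on_hand[A=23 B=60 C=42] avail[A=20 B=60 C=41] open={R6,R7}

Answer: A: 20
B: 60
C: 41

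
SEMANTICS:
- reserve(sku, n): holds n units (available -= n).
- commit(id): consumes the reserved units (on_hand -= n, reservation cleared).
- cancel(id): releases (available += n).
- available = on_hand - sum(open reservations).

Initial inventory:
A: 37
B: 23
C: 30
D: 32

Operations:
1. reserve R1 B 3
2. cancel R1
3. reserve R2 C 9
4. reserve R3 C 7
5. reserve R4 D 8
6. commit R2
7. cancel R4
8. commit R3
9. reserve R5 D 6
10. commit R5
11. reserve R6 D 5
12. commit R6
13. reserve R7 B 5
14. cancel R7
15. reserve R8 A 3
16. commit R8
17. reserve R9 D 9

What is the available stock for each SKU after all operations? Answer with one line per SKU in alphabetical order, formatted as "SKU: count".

Answer: A: 34
B: 23
C: 14
D: 12

Derivation:
Step 1: reserve R1 B 3 -> on_hand[A=37 B=23 C=30 D=32] avail[A=37 B=20 C=30 D=32] open={R1}
Step 2: cancel R1 -> on_hand[A=37 B=23 C=30 D=32] avail[A=37 B=23 C=30 D=32] open={}
Step 3: reserve R2 C 9 -> on_hand[A=37 B=23 C=30 D=32] avail[A=37 B=23 C=21 D=32] open={R2}
Step 4: reserve R3 C 7 -> on_hand[A=37 B=23 C=30 D=32] avail[A=37 B=23 C=14 D=32] open={R2,R3}
Step 5: reserve R4 D 8 -> on_hand[A=37 B=23 C=30 D=32] avail[A=37 B=23 C=14 D=24] open={R2,R3,R4}
Step 6: commit R2 -> on_hand[A=37 B=23 C=21 D=32] avail[A=37 B=23 C=14 D=24] open={R3,R4}
Step 7: cancel R4 -> on_hand[A=37 B=23 C=21 D=32] avail[A=37 B=23 C=14 D=32] open={R3}
Step 8: commit R3 -> on_hand[A=37 B=23 C=14 D=32] avail[A=37 B=23 C=14 D=32] open={}
Step 9: reserve R5 D 6 -> on_hand[A=37 B=23 C=14 D=32] avail[A=37 B=23 C=14 D=26] open={R5}
Step 10: commit R5 -> on_hand[A=37 B=23 C=14 D=26] avail[A=37 B=23 C=14 D=26] open={}
Step 11: reserve R6 D 5 -> on_hand[A=37 B=23 C=14 D=26] avail[A=37 B=23 C=14 D=21] open={R6}
Step 12: commit R6 -> on_hand[A=37 B=23 C=14 D=21] avail[A=37 B=23 C=14 D=21] open={}
Step 13: reserve R7 B 5 -> on_hand[A=37 B=23 C=14 D=21] avail[A=37 B=18 C=14 D=21] open={R7}
Step 14: cancel R7 -> on_hand[A=37 B=23 C=14 D=21] avail[A=37 B=23 C=14 D=21] open={}
Step 15: reserve R8 A 3 -> on_hand[A=37 B=23 C=14 D=21] avail[A=34 B=23 C=14 D=21] open={R8}
Step 16: commit R8 -> on_hand[A=34 B=23 C=14 D=21] avail[A=34 B=23 C=14 D=21] open={}
Step 17: reserve R9 D 9 -> on_hand[A=34 B=23 C=14 D=21] avail[A=34 B=23 C=14 D=12] open={R9}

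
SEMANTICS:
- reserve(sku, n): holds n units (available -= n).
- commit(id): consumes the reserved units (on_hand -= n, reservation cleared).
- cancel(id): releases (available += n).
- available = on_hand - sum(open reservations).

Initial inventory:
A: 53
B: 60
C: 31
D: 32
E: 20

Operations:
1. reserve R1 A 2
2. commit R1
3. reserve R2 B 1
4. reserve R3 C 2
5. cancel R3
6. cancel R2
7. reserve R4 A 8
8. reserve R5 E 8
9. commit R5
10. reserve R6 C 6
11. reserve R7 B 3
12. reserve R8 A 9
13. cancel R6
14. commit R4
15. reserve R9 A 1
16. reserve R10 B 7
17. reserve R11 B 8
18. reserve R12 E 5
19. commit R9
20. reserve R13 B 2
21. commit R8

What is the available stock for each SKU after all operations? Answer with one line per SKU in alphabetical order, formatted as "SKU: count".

Step 1: reserve R1 A 2 -> on_hand[A=53 B=60 C=31 D=32 E=20] avail[A=51 B=60 C=31 D=32 E=20] open={R1}
Step 2: commit R1 -> on_hand[A=51 B=60 C=31 D=32 E=20] avail[A=51 B=60 C=31 D=32 E=20] open={}
Step 3: reserve R2 B 1 -> on_hand[A=51 B=60 C=31 D=32 E=20] avail[A=51 B=59 C=31 D=32 E=20] open={R2}
Step 4: reserve R3 C 2 -> on_hand[A=51 B=60 C=31 D=32 E=20] avail[A=51 B=59 C=29 D=32 E=20] open={R2,R3}
Step 5: cancel R3 -> on_hand[A=51 B=60 C=31 D=32 E=20] avail[A=51 B=59 C=31 D=32 E=20] open={R2}
Step 6: cancel R2 -> on_hand[A=51 B=60 C=31 D=32 E=20] avail[A=51 B=60 C=31 D=32 E=20] open={}
Step 7: reserve R4 A 8 -> on_hand[A=51 B=60 C=31 D=32 E=20] avail[A=43 B=60 C=31 D=32 E=20] open={R4}
Step 8: reserve R5 E 8 -> on_hand[A=51 B=60 C=31 D=32 E=20] avail[A=43 B=60 C=31 D=32 E=12] open={R4,R5}
Step 9: commit R5 -> on_hand[A=51 B=60 C=31 D=32 E=12] avail[A=43 B=60 C=31 D=32 E=12] open={R4}
Step 10: reserve R6 C 6 -> on_hand[A=51 B=60 C=31 D=32 E=12] avail[A=43 B=60 C=25 D=32 E=12] open={R4,R6}
Step 11: reserve R7 B 3 -> on_hand[A=51 B=60 C=31 D=32 E=12] avail[A=43 B=57 C=25 D=32 E=12] open={R4,R6,R7}
Step 12: reserve R8 A 9 -> on_hand[A=51 B=60 C=31 D=32 E=12] avail[A=34 B=57 C=25 D=32 E=12] open={R4,R6,R7,R8}
Step 13: cancel R6 -> on_hand[A=51 B=60 C=31 D=32 E=12] avail[A=34 B=57 C=31 D=32 E=12] open={R4,R7,R8}
Step 14: commit R4 -> on_hand[A=43 B=60 C=31 D=32 E=12] avail[A=34 B=57 C=31 D=32 E=12] open={R7,R8}
Step 15: reserve R9 A 1 -> on_hand[A=43 B=60 C=31 D=32 E=12] avail[A=33 B=57 C=31 D=32 E=12] open={R7,R8,R9}
Step 16: reserve R10 B 7 -> on_hand[A=43 B=60 C=31 D=32 E=12] avail[A=33 B=50 C=31 D=32 E=12] open={R10,R7,R8,R9}
Step 17: reserve R11 B 8 -> on_hand[A=43 B=60 C=31 D=32 E=12] avail[A=33 B=42 C=31 D=32 E=12] open={R10,R11,R7,R8,R9}
Step 18: reserve R12 E 5 -> on_hand[A=43 B=60 C=31 D=32 E=12] avail[A=33 B=42 C=31 D=32 E=7] open={R10,R11,R12,R7,R8,R9}
Step 19: commit R9 -> on_hand[A=42 B=60 C=31 D=32 E=12] avail[A=33 B=42 C=31 D=32 E=7] open={R10,R11,R12,R7,R8}
Step 20: reserve R13 B 2 -> on_hand[A=42 B=60 C=31 D=32 E=12] avail[A=33 B=40 C=31 D=32 E=7] open={R10,R11,R12,R13,R7,R8}
Step 21: commit R8 -> on_hand[A=33 B=60 C=31 D=32 E=12] avail[A=33 B=40 C=31 D=32 E=7] open={R10,R11,R12,R13,R7}

Answer: A: 33
B: 40
C: 31
D: 32
E: 7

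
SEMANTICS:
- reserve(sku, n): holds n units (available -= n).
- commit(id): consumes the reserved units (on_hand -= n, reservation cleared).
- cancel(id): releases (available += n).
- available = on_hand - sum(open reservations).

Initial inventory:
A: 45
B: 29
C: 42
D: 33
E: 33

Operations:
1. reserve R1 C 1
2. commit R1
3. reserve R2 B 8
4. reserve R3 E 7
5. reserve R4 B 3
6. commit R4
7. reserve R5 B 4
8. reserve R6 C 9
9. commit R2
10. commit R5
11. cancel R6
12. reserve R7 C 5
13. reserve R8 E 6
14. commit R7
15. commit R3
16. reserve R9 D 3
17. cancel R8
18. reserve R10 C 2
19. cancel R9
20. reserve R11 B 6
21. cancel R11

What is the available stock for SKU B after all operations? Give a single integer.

Answer: 14

Derivation:
Step 1: reserve R1 C 1 -> on_hand[A=45 B=29 C=42 D=33 E=33] avail[A=45 B=29 C=41 D=33 E=33] open={R1}
Step 2: commit R1 -> on_hand[A=45 B=29 C=41 D=33 E=33] avail[A=45 B=29 C=41 D=33 E=33] open={}
Step 3: reserve R2 B 8 -> on_hand[A=45 B=29 C=41 D=33 E=33] avail[A=45 B=21 C=41 D=33 E=33] open={R2}
Step 4: reserve R3 E 7 -> on_hand[A=45 B=29 C=41 D=33 E=33] avail[A=45 B=21 C=41 D=33 E=26] open={R2,R3}
Step 5: reserve R4 B 3 -> on_hand[A=45 B=29 C=41 D=33 E=33] avail[A=45 B=18 C=41 D=33 E=26] open={R2,R3,R4}
Step 6: commit R4 -> on_hand[A=45 B=26 C=41 D=33 E=33] avail[A=45 B=18 C=41 D=33 E=26] open={R2,R3}
Step 7: reserve R5 B 4 -> on_hand[A=45 B=26 C=41 D=33 E=33] avail[A=45 B=14 C=41 D=33 E=26] open={R2,R3,R5}
Step 8: reserve R6 C 9 -> on_hand[A=45 B=26 C=41 D=33 E=33] avail[A=45 B=14 C=32 D=33 E=26] open={R2,R3,R5,R6}
Step 9: commit R2 -> on_hand[A=45 B=18 C=41 D=33 E=33] avail[A=45 B=14 C=32 D=33 E=26] open={R3,R5,R6}
Step 10: commit R5 -> on_hand[A=45 B=14 C=41 D=33 E=33] avail[A=45 B=14 C=32 D=33 E=26] open={R3,R6}
Step 11: cancel R6 -> on_hand[A=45 B=14 C=41 D=33 E=33] avail[A=45 B=14 C=41 D=33 E=26] open={R3}
Step 12: reserve R7 C 5 -> on_hand[A=45 B=14 C=41 D=33 E=33] avail[A=45 B=14 C=36 D=33 E=26] open={R3,R7}
Step 13: reserve R8 E 6 -> on_hand[A=45 B=14 C=41 D=33 E=33] avail[A=45 B=14 C=36 D=33 E=20] open={R3,R7,R8}
Step 14: commit R7 -> on_hand[A=45 B=14 C=36 D=33 E=33] avail[A=45 B=14 C=36 D=33 E=20] open={R3,R8}
Step 15: commit R3 -> on_hand[A=45 B=14 C=36 D=33 E=26] avail[A=45 B=14 C=36 D=33 E=20] open={R8}
Step 16: reserve R9 D 3 -> on_hand[A=45 B=14 C=36 D=33 E=26] avail[A=45 B=14 C=36 D=30 E=20] open={R8,R9}
Step 17: cancel R8 -> on_hand[A=45 B=14 C=36 D=33 E=26] avail[A=45 B=14 C=36 D=30 E=26] open={R9}
Step 18: reserve R10 C 2 -> on_hand[A=45 B=14 C=36 D=33 E=26] avail[A=45 B=14 C=34 D=30 E=26] open={R10,R9}
Step 19: cancel R9 -> on_hand[A=45 B=14 C=36 D=33 E=26] avail[A=45 B=14 C=34 D=33 E=26] open={R10}
Step 20: reserve R11 B 6 -> on_hand[A=45 B=14 C=36 D=33 E=26] avail[A=45 B=8 C=34 D=33 E=26] open={R10,R11}
Step 21: cancel R11 -> on_hand[A=45 B=14 C=36 D=33 E=26] avail[A=45 B=14 C=34 D=33 E=26] open={R10}
Final available[B] = 14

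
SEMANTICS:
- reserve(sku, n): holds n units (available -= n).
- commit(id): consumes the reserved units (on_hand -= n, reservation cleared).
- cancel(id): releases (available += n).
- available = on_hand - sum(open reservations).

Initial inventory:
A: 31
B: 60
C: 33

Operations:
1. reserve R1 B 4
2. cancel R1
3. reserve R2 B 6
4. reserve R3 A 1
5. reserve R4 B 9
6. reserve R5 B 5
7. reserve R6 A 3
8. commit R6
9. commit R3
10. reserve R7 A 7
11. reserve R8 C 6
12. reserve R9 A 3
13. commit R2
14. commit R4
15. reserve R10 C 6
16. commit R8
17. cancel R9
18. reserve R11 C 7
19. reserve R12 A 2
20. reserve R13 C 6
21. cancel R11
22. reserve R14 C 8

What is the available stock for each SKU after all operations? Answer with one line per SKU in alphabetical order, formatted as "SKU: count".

Answer: A: 18
B: 40
C: 7

Derivation:
Step 1: reserve R1 B 4 -> on_hand[A=31 B=60 C=33] avail[A=31 B=56 C=33] open={R1}
Step 2: cancel R1 -> on_hand[A=31 B=60 C=33] avail[A=31 B=60 C=33] open={}
Step 3: reserve R2 B 6 -> on_hand[A=31 B=60 C=33] avail[A=31 B=54 C=33] open={R2}
Step 4: reserve R3 A 1 -> on_hand[A=31 B=60 C=33] avail[A=30 B=54 C=33] open={R2,R3}
Step 5: reserve R4 B 9 -> on_hand[A=31 B=60 C=33] avail[A=30 B=45 C=33] open={R2,R3,R4}
Step 6: reserve R5 B 5 -> on_hand[A=31 B=60 C=33] avail[A=30 B=40 C=33] open={R2,R3,R4,R5}
Step 7: reserve R6 A 3 -> on_hand[A=31 B=60 C=33] avail[A=27 B=40 C=33] open={R2,R3,R4,R5,R6}
Step 8: commit R6 -> on_hand[A=28 B=60 C=33] avail[A=27 B=40 C=33] open={R2,R3,R4,R5}
Step 9: commit R3 -> on_hand[A=27 B=60 C=33] avail[A=27 B=40 C=33] open={R2,R4,R5}
Step 10: reserve R7 A 7 -> on_hand[A=27 B=60 C=33] avail[A=20 B=40 C=33] open={R2,R4,R5,R7}
Step 11: reserve R8 C 6 -> on_hand[A=27 B=60 C=33] avail[A=20 B=40 C=27] open={R2,R4,R5,R7,R8}
Step 12: reserve R9 A 3 -> on_hand[A=27 B=60 C=33] avail[A=17 B=40 C=27] open={R2,R4,R5,R7,R8,R9}
Step 13: commit R2 -> on_hand[A=27 B=54 C=33] avail[A=17 B=40 C=27] open={R4,R5,R7,R8,R9}
Step 14: commit R4 -> on_hand[A=27 B=45 C=33] avail[A=17 B=40 C=27] open={R5,R7,R8,R9}
Step 15: reserve R10 C 6 -> on_hand[A=27 B=45 C=33] avail[A=17 B=40 C=21] open={R10,R5,R7,R8,R9}
Step 16: commit R8 -> on_hand[A=27 B=45 C=27] avail[A=17 B=40 C=21] open={R10,R5,R7,R9}
Step 17: cancel R9 -> on_hand[A=27 B=45 C=27] avail[A=20 B=40 C=21] open={R10,R5,R7}
Step 18: reserve R11 C 7 -> on_hand[A=27 B=45 C=27] avail[A=20 B=40 C=14] open={R10,R11,R5,R7}
Step 19: reserve R12 A 2 -> on_hand[A=27 B=45 C=27] avail[A=18 B=40 C=14] open={R10,R11,R12,R5,R7}
Step 20: reserve R13 C 6 -> on_hand[A=27 B=45 C=27] avail[A=18 B=40 C=8] open={R10,R11,R12,R13,R5,R7}
Step 21: cancel R11 -> on_hand[A=27 B=45 C=27] avail[A=18 B=40 C=15] open={R10,R12,R13,R5,R7}
Step 22: reserve R14 C 8 -> on_hand[A=27 B=45 C=27] avail[A=18 B=40 C=7] open={R10,R12,R13,R14,R5,R7}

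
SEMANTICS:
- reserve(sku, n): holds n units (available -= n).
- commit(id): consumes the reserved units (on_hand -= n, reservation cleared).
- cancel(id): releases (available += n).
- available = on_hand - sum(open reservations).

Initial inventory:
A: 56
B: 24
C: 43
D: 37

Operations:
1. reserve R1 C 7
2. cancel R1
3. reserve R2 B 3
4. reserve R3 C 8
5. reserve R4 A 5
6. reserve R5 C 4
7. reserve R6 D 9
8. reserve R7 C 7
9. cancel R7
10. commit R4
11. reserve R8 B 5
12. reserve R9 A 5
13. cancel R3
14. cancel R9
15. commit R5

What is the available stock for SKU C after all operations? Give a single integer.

Step 1: reserve R1 C 7 -> on_hand[A=56 B=24 C=43 D=37] avail[A=56 B=24 C=36 D=37] open={R1}
Step 2: cancel R1 -> on_hand[A=56 B=24 C=43 D=37] avail[A=56 B=24 C=43 D=37] open={}
Step 3: reserve R2 B 3 -> on_hand[A=56 B=24 C=43 D=37] avail[A=56 B=21 C=43 D=37] open={R2}
Step 4: reserve R3 C 8 -> on_hand[A=56 B=24 C=43 D=37] avail[A=56 B=21 C=35 D=37] open={R2,R3}
Step 5: reserve R4 A 5 -> on_hand[A=56 B=24 C=43 D=37] avail[A=51 B=21 C=35 D=37] open={R2,R3,R4}
Step 6: reserve R5 C 4 -> on_hand[A=56 B=24 C=43 D=37] avail[A=51 B=21 C=31 D=37] open={R2,R3,R4,R5}
Step 7: reserve R6 D 9 -> on_hand[A=56 B=24 C=43 D=37] avail[A=51 B=21 C=31 D=28] open={R2,R3,R4,R5,R6}
Step 8: reserve R7 C 7 -> on_hand[A=56 B=24 C=43 D=37] avail[A=51 B=21 C=24 D=28] open={R2,R3,R4,R5,R6,R7}
Step 9: cancel R7 -> on_hand[A=56 B=24 C=43 D=37] avail[A=51 B=21 C=31 D=28] open={R2,R3,R4,R5,R6}
Step 10: commit R4 -> on_hand[A=51 B=24 C=43 D=37] avail[A=51 B=21 C=31 D=28] open={R2,R3,R5,R6}
Step 11: reserve R8 B 5 -> on_hand[A=51 B=24 C=43 D=37] avail[A=51 B=16 C=31 D=28] open={R2,R3,R5,R6,R8}
Step 12: reserve R9 A 5 -> on_hand[A=51 B=24 C=43 D=37] avail[A=46 B=16 C=31 D=28] open={R2,R3,R5,R6,R8,R9}
Step 13: cancel R3 -> on_hand[A=51 B=24 C=43 D=37] avail[A=46 B=16 C=39 D=28] open={R2,R5,R6,R8,R9}
Step 14: cancel R9 -> on_hand[A=51 B=24 C=43 D=37] avail[A=51 B=16 C=39 D=28] open={R2,R5,R6,R8}
Step 15: commit R5 -> on_hand[A=51 B=24 C=39 D=37] avail[A=51 B=16 C=39 D=28] open={R2,R6,R8}
Final available[C] = 39

Answer: 39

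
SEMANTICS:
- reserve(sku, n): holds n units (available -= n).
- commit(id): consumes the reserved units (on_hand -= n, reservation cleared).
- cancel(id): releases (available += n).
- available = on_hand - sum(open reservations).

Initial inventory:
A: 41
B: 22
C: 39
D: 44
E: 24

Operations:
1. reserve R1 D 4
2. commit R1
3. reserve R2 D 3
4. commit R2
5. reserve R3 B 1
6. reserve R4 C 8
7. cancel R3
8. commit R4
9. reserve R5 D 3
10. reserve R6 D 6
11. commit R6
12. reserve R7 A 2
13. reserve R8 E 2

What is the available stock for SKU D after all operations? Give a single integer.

Step 1: reserve R1 D 4 -> on_hand[A=41 B=22 C=39 D=44 E=24] avail[A=41 B=22 C=39 D=40 E=24] open={R1}
Step 2: commit R1 -> on_hand[A=41 B=22 C=39 D=40 E=24] avail[A=41 B=22 C=39 D=40 E=24] open={}
Step 3: reserve R2 D 3 -> on_hand[A=41 B=22 C=39 D=40 E=24] avail[A=41 B=22 C=39 D=37 E=24] open={R2}
Step 4: commit R2 -> on_hand[A=41 B=22 C=39 D=37 E=24] avail[A=41 B=22 C=39 D=37 E=24] open={}
Step 5: reserve R3 B 1 -> on_hand[A=41 B=22 C=39 D=37 E=24] avail[A=41 B=21 C=39 D=37 E=24] open={R3}
Step 6: reserve R4 C 8 -> on_hand[A=41 B=22 C=39 D=37 E=24] avail[A=41 B=21 C=31 D=37 E=24] open={R3,R4}
Step 7: cancel R3 -> on_hand[A=41 B=22 C=39 D=37 E=24] avail[A=41 B=22 C=31 D=37 E=24] open={R4}
Step 8: commit R4 -> on_hand[A=41 B=22 C=31 D=37 E=24] avail[A=41 B=22 C=31 D=37 E=24] open={}
Step 9: reserve R5 D 3 -> on_hand[A=41 B=22 C=31 D=37 E=24] avail[A=41 B=22 C=31 D=34 E=24] open={R5}
Step 10: reserve R6 D 6 -> on_hand[A=41 B=22 C=31 D=37 E=24] avail[A=41 B=22 C=31 D=28 E=24] open={R5,R6}
Step 11: commit R6 -> on_hand[A=41 B=22 C=31 D=31 E=24] avail[A=41 B=22 C=31 D=28 E=24] open={R5}
Step 12: reserve R7 A 2 -> on_hand[A=41 B=22 C=31 D=31 E=24] avail[A=39 B=22 C=31 D=28 E=24] open={R5,R7}
Step 13: reserve R8 E 2 -> on_hand[A=41 B=22 C=31 D=31 E=24] avail[A=39 B=22 C=31 D=28 E=22] open={R5,R7,R8}
Final available[D] = 28

Answer: 28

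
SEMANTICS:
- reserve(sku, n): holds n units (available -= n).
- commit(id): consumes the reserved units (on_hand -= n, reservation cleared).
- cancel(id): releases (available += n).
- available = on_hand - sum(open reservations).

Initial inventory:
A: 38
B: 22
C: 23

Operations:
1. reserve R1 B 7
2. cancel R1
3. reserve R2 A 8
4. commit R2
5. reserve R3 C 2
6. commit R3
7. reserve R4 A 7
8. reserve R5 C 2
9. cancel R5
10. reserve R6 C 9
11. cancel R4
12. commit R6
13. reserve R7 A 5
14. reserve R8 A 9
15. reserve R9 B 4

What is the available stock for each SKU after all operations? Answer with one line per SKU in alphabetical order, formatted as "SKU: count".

Step 1: reserve R1 B 7 -> on_hand[A=38 B=22 C=23] avail[A=38 B=15 C=23] open={R1}
Step 2: cancel R1 -> on_hand[A=38 B=22 C=23] avail[A=38 B=22 C=23] open={}
Step 3: reserve R2 A 8 -> on_hand[A=38 B=22 C=23] avail[A=30 B=22 C=23] open={R2}
Step 4: commit R2 -> on_hand[A=30 B=22 C=23] avail[A=30 B=22 C=23] open={}
Step 5: reserve R3 C 2 -> on_hand[A=30 B=22 C=23] avail[A=30 B=22 C=21] open={R3}
Step 6: commit R3 -> on_hand[A=30 B=22 C=21] avail[A=30 B=22 C=21] open={}
Step 7: reserve R4 A 7 -> on_hand[A=30 B=22 C=21] avail[A=23 B=22 C=21] open={R4}
Step 8: reserve R5 C 2 -> on_hand[A=30 B=22 C=21] avail[A=23 B=22 C=19] open={R4,R5}
Step 9: cancel R5 -> on_hand[A=30 B=22 C=21] avail[A=23 B=22 C=21] open={R4}
Step 10: reserve R6 C 9 -> on_hand[A=30 B=22 C=21] avail[A=23 B=22 C=12] open={R4,R6}
Step 11: cancel R4 -> on_hand[A=30 B=22 C=21] avail[A=30 B=22 C=12] open={R6}
Step 12: commit R6 -> on_hand[A=30 B=22 C=12] avail[A=30 B=22 C=12] open={}
Step 13: reserve R7 A 5 -> on_hand[A=30 B=22 C=12] avail[A=25 B=22 C=12] open={R7}
Step 14: reserve R8 A 9 -> on_hand[A=30 B=22 C=12] avail[A=16 B=22 C=12] open={R7,R8}
Step 15: reserve R9 B 4 -> on_hand[A=30 B=22 C=12] avail[A=16 B=18 C=12] open={R7,R8,R9}

Answer: A: 16
B: 18
C: 12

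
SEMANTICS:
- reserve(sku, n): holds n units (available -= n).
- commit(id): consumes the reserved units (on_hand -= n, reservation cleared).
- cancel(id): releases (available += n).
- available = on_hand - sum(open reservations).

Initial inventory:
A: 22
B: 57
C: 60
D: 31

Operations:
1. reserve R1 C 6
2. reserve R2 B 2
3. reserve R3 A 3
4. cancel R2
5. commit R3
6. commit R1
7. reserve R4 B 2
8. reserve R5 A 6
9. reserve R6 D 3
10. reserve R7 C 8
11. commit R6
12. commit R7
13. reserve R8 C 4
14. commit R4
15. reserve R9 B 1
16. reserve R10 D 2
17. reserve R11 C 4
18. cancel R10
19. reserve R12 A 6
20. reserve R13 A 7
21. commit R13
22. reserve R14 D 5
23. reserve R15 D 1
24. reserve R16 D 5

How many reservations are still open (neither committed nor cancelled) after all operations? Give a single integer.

Step 1: reserve R1 C 6 -> on_hand[A=22 B=57 C=60 D=31] avail[A=22 B=57 C=54 D=31] open={R1}
Step 2: reserve R2 B 2 -> on_hand[A=22 B=57 C=60 D=31] avail[A=22 B=55 C=54 D=31] open={R1,R2}
Step 3: reserve R3 A 3 -> on_hand[A=22 B=57 C=60 D=31] avail[A=19 B=55 C=54 D=31] open={R1,R2,R3}
Step 4: cancel R2 -> on_hand[A=22 B=57 C=60 D=31] avail[A=19 B=57 C=54 D=31] open={R1,R3}
Step 5: commit R3 -> on_hand[A=19 B=57 C=60 D=31] avail[A=19 B=57 C=54 D=31] open={R1}
Step 6: commit R1 -> on_hand[A=19 B=57 C=54 D=31] avail[A=19 B=57 C=54 D=31] open={}
Step 7: reserve R4 B 2 -> on_hand[A=19 B=57 C=54 D=31] avail[A=19 B=55 C=54 D=31] open={R4}
Step 8: reserve R5 A 6 -> on_hand[A=19 B=57 C=54 D=31] avail[A=13 B=55 C=54 D=31] open={R4,R5}
Step 9: reserve R6 D 3 -> on_hand[A=19 B=57 C=54 D=31] avail[A=13 B=55 C=54 D=28] open={R4,R5,R6}
Step 10: reserve R7 C 8 -> on_hand[A=19 B=57 C=54 D=31] avail[A=13 B=55 C=46 D=28] open={R4,R5,R6,R7}
Step 11: commit R6 -> on_hand[A=19 B=57 C=54 D=28] avail[A=13 B=55 C=46 D=28] open={R4,R5,R7}
Step 12: commit R7 -> on_hand[A=19 B=57 C=46 D=28] avail[A=13 B=55 C=46 D=28] open={R4,R5}
Step 13: reserve R8 C 4 -> on_hand[A=19 B=57 C=46 D=28] avail[A=13 B=55 C=42 D=28] open={R4,R5,R8}
Step 14: commit R4 -> on_hand[A=19 B=55 C=46 D=28] avail[A=13 B=55 C=42 D=28] open={R5,R8}
Step 15: reserve R9 B 1 -> on_hand[A=19 B=55 C=46 D=28] avail[A=13 B=54 C=42 D=28] open={R5,R8,R9}
Step 16: reserve R10 D 2 -> on_hand[A=19 B=55 C=46 D=28] avail[A=13 B=54 C=42 D=26] open={R10,R5,R8,R9}
Step 17: reserve R11 C 4 -> on_hand[A=19 B=55 C=46 D=28] avail[A=13 B=54 C=38 D=26] open={R10,R11,R5,R8,R9}
Step 18: cancel R10 -> on_hand[A=19 B=55 C=46 D=28] avail[A=13 B=54 C=38 D=28] open={R11,R5,R8,R9}
Step 19: reserve R12 A 6 -> on_hand[A=19 B=55 C=46 D=28] avail[A=7 B=54 C=38 D=28] open={R11,R12,R5,R8,R9}
Step 20: reserve R13 A 7 -> on_hand[A=19 B=55 C=46 D=28] avail[A=0 B=54 C=38 D=28] open={R11,R12,R13,R5,R8,R9}
Step 21: commit R13 -> on_hand[A=12 B=55 C=46 D=28] avail[A=0 B=54 C=38 D=28] open={R11,R12,R5,R8,R9}
Step 22: reserve R14 D 5 -> on_hand[A=12 B=55 C=46 D=28] avail[A=0 B=54 C=38 D=23] open={R11,R12,R14,R5,R8,R9}
Step 23: reserve R15 D 1 -> on_hand[A=12 B=55 C=46 D=28] avail[A=0 B=54 C=38 D=22] open={R11,R12,R14,R15,R5,R8,R9}
Step 24: reserve R16 D 5 -> on_hand[A=12 B=55 C=46 D=28] avail[A=0 B=54 C=38 D=17] open={R11,R12,R14,R15,R16,R5,R8,R9}
Open reservations: ['R11', 'R12', 'R14', 'R15', 'R16', 'R5', 'R8', 'R9'] -> 8

Answer: 8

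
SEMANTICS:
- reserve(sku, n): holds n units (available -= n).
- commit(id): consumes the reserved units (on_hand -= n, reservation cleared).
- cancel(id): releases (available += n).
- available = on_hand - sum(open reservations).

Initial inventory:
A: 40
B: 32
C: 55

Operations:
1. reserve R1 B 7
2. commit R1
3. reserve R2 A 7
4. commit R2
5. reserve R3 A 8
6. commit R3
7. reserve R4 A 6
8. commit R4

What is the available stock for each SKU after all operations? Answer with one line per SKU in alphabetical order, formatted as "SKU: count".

Answer: A: 19
B: 25
C: 55

Derivation:
Step 1: reserve R1 B 7 -> on_hand[A=40 B=32 C=55] avail[A=40 B=25 C=55] open={R1}
Step 2: commit R1 -> on_hand[A=40 B=25 C=55] avail[A=40 B=25 C=55] open={}
Step 3: reserve R2 A 7 -> on_hand[A=40 B=25 C=55] avail[A=33 B=25 C=55] open={R2}
Step 4: commit R2 -> on_hand[A=33 B=25 C=55] avail[A=33 B=25 C=55] open={}
Step 5: reserve R3 A 8 -> on_hand[A=33 B=25 C=55] avail[A=25 B=25 C=55] open={R3}
Step 6: commit R3 -> on_hand[A=25 B=25 C=55] avail[A=25 B=25 C=55] open={}
Step 7: reserve R4 A 6 -> on_hand[A=25 B=25 C=55] avail[A=19 B=25 C=55] open={R4}
Step 8: commit R4 -> on_hand[A=19 B=25 C=55] avail[A=19 B=25 C=55] open={}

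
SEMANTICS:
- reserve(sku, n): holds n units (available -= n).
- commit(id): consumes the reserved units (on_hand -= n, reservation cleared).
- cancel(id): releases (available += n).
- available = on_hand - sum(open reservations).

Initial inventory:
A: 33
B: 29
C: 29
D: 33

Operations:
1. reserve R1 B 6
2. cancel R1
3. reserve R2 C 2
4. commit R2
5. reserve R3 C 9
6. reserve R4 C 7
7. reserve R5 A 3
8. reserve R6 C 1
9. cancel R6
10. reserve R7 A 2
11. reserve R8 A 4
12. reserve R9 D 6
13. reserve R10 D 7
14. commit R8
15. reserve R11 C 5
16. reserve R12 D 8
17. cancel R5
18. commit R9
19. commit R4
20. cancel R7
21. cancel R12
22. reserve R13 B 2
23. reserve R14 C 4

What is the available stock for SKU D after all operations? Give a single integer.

Answer: 20

Derivation:
Step 1: reserve R1 B 6 -> on_hand[A=33 B=29 C=29 D=33] avail[A=33 B=23 C=29 D=33] open={R1}
Step 2: cancel R1 -> on_hand[A=33 B=29 C=29 D=33] avail[A=33 B=29 C=29 D=33] open={}
Step 3: reserve R2 C 2 -> on_hand[A=33 B=29 C=29 D=33] avail[A=33 B=29 C=27 D=33] open={R2}
Step 4: commit R2 -> on_hand[A=33 B=29 C=27 D=33] avail[A=33 B=29 C=27 D=33] open={}
Step 5: reserve R3 C 9 -> on_hand[A=33 B=29 C=27 D=33] avail[A=33 B=29 C=18 D=33] open={R3}
Step 6: reserve R4 C 7 -> on_hand[A=33 B=29 C=27 D=33] avail[A=33 B=29 C=11 D=33] open={R3,R4}
Step 7: reserve R5 A 3 -> on_hand[A=33 B=29 C=27 D=33] avail[A=30 B=29 C=11 D=33] open={R3,R4,R5}
Step 8: reserve R6 C 1 -> on_hand[A=33 B=29 C=27 D=33] avail[A=30 B=29 C=10 D=33] open={R3,R4,R5,R6}
Step 9: cancel R6 -> on_hand[A=33 B=29 C=27 D=33] avail[A=30 B=29 C=11 D=33] open={R3,R4,R5}
Step 10: reserve R7 A 2 -> on_hand[A=33 B=29 C=27 D=33] avail[A=28 B=29 C=11 D=33] open={R3,R4,R5,R7}
Step 11: reserve R8 A 4 -> on_hand[A=33 B=29 C=27 D=33] avail[A=24 B=29 C=11 D=33] open={R3,R4,R5,R7,R8}
Step 12: reserve R9 D 6 -> on_hand[A=33 B=29 C=27 D=33] avail[A=24 B=29 C=11 D=27] open={R3,R4,R5,R7,R8,R9}
Step 13: reserve R10 D 7 -> on_hand[A=33 B=29 C=27 D=33] avail[A=24 B=29 C=11 D=20] open={R10,R3,R4,R5,R7,R8,R9}
Step 14: commit R8 -> on_hand[A=29 B=29 C=27 D=33] avail[A=24 B=29 C=11 D=20] open={R10,R3,R4,R5,R7,R9}
Step 15: reserve R11 C 5 -> on_hand[A=29 B=29 C=27 D=33] avail[A=24 B=29 C=6 D=20] open={R10,R11,R3,R4,R5,R7,R9}
Step 16: reserve R12 D 8 -> on_hand[A=29 B=29 C=27 D=33] avail[A=24 B=29 C=6 D=12] open={R10,R11,R12,R3,R4,R5,R7,R9}
Step 17: cancel R5 -> on_hand[A=29 B=29 C=27 D=33] avail[A=27 B=29 C=6 D=12] open={R10,R11,R12,R3,R4,R7,R9}
Step 18: commit R9 -> on_hand[A=29 B=29 C=27 D=27] avail[A=27 B=29 C=6 D=12] open={R10,R11,R12,R3,R4,R7}
Step 19: commit R4 -> on_hand[A=29 B=29 C=20 D=27] avail[A=27 B=29 C=6 D=12] open={R10,R11,R12,R3,R7}
Step 20: cancel R7 -> on_hand[A=29 B=29 C=20 D=27] avail[A=29 B=29 C=6 D=12] open={R10,R11,R12,R3}
Step 21: cancel R12 -> on_hand[A=29 B=29 C=20 D=27] avail[A=29 B=29 C=6 D=20] open={R10,R11,R3}
Step 22: reserve R13 B 2 -> on_hand[A=29 B=29 C=20 D=27] avail[A=29 B=27 C=6 D=20] open={R10,R11,R13,R3}
Step 23: reserve R14 C 4 -> on_hand[A=29 B=29 C=20 D=27] avail[A=29 B=27 C=2 D=20] open={R10,R11,R13,R14,R3}
Final available[D] = 20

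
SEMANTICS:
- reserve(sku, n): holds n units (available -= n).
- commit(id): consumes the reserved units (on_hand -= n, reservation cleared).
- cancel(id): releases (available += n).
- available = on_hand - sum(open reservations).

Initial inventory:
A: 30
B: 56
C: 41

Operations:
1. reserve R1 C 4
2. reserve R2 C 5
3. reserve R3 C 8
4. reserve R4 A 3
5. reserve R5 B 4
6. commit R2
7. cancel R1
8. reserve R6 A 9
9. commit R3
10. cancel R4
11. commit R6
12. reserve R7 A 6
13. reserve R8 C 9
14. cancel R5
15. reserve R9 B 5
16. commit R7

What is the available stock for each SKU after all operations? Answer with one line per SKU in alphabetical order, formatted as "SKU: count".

Answer: A: 15
B: 51
C: 19

Derivation:
Step 1: reserve R1 C 4 -> on_hand[A=30 B=56 C=41] avail[A=30 B=56 C=37] open={R1}
Step 2: reserve R2 C 5 -> on_hand[A=30 B=56 C=41] avail[A=30 B=56 C=32] open={R1,R2}
Step 3: reserve R3 C 8 -> on_hand[A=30 B=56 C=41] avail[A=30 B=56 C=24] open={R1,R2,R3}
Step 4: reserve R4 A 3 -> on_hand[A=30 B=56 C=41] avail[A=27 B=56 C=24] open={R1,R2,R3,R4}
Step 5: reserve R5 B 4 -> on_hand[A=30 B=56 C=41] avail[A=27 B=52 C=24] open={R1,R2,R3,R4,R5}
Step 6: commit R2 -> on_hand[A=30 B=56 C=36] avail[A=27 B=52 C=24] open={R1,R3,R4,R5}
Step 7: cancel R1 -> on_hand[A=30 B=56 C=36] avail[A=27 B=52 C=28] open={R3,R4,R5}
Step 8: reserve R6 A 9 -> on_hand[A=30 B=56 C=36] avail[A=18 B=52 C=28] open={R3,R4,R5,R6}
Step 9: commit R3 -> on_hand[A=30 B=56 C=28] avail[A=18 B=52 C=28] open={R4,R5,R6}
Step 10: cancel R4 -> on_hand[A=30 B=56 C=28] avail[A=21 B=52 C=28] open={R5,R6}
Step 11: commit R6 -> on_hand[A=21 B=56 C=28] avail[A=21 B=52 C=28] open={R5}
Step 12: reserve R7 A 6 -> on_hand[A=21 B=56 C=28] avail[A=15 B=52 C=28] open={R5,R7}
Step 13: reserve R8 C 9 -> on_hand[A=21 B=56 C=28] avail[A=15 B=52 C=19] open={R5,R7,R8}
Step 14: cancel R5 -> on_hand[A=21 B=56 C=28] avail[A=15 B=56 C=19] open={R7,R8}
Step 15: reserve R9 B 5 -> on_hand[A=21 B=56 C=28] avail[A=15 B=51 C=19] open={R7,R8,R9}
Step 16: commit R7 -> on_hand[A=15 B=56 C=28] avail[A=15 B=51 C=19] open={R8,R9}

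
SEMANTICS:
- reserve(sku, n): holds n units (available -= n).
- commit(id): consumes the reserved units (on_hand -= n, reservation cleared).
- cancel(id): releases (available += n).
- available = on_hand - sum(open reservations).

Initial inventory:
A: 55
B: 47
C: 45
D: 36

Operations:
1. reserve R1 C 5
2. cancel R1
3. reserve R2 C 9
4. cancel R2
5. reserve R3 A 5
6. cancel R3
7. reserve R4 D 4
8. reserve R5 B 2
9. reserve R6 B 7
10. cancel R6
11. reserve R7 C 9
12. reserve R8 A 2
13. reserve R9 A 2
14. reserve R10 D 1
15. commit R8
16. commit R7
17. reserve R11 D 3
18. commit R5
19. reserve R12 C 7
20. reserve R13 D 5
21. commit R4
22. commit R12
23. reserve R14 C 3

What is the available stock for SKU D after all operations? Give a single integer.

Answer: 23

Derivation:
Step 1: reserve R1 C 5 -> on_hand[A=55 B=47 C=45 D=36] avail[A=55 B=47 C=40 D=36] open={R1}
Step 2: cancel R1 -> on_hand[A=55 B=47 C=45 D=36] avail[A=55 B=47 C=45 D=36] open={}
Step 3: reserve R2 C 9 -> on_hand[A=55 B=47 C=45 D=36] avail[A=55 B=47 C=36 D=36] open={R2}
Step 4: cancel R2 -> on_hand[A=55 B=47 C=45 D=36] avail[A=55 B=47 C=45 D=36] open={}
Step 5: reserve R3 A 5 -> on_hand[A=55 B=47 C=45 D=36] avail[A=50 B=47 C=45 D=36] open={R3}
Step 6: cancel R3 -> on_hand[A=55 B=47 C=45 D=36] avail[A=55 B=47 C=45 D=36] open={}
Step 7: reserve R4 D 4 -> on_hand[A=55 B=47 C=45 D=36] avail[A=55 B=47 C=45 D=32] open={R4}
Step 8: reserve R5 B 2 -> on_hand[A=55 B=47 C=45 D=36] avail[A=55 B=45 C=45 D=32] open={R4,R5}
Step 9: reserve R6 B 7 -> on_hand[A=55 B=47 C=45 D=36] avail[A=55 B=38 C=45 D=32] open={R4,R5,R6}
Step 10: cancel R6 -> on_hand[A=55 B=47 C=45 D=36] avail[A=55 B=45 C=45 D=32] open={R4,R5}
Step 11: reserve R7 C 9 -> on_hand[A=55 B=47 C=45 D=36] avail[A=55 B=45 C=36 D=32] open={R4,R5,R7}
Step 12: reserve R8 A 2 -> on_hand[A=55 B=47 C=45 D=36] avail[A=53 B=45 C=36 D=32] open={R4,R5,R7,R8}
Step 13: reserve R9 A 2 -> on_hand[A=55 B=47 C=45 D=36] avail[A=51 B=45 C=36 D=32] open={R4,R5,R7,R8,R9}
Step 14: reserve R10 D 1 -> on_hand[A=55 B=47 C=45 D=36] avail[A=51 B=45 C=36 D=31] open={R10,R4,R5,R7,R8,R9}
Step 15: commit R8 -> on_hand[A=53 B=47 C=45 D=36] avail[A=51 B=45 C=36 D=31] open={R10,R4,R5,R7,R9}
Step 16: commit R7 -> on_hand[A=53 B=47 C=36 D=36] avail[A=51 B=45 C=36 D=31] open={R10,R4,R5,R9}
Step 17: reserve R11 D 3 -> on_hand[A=53 B=47 C=36 D=36] avail[A=51 B=45 C=36 D=28] open={R10,R11,R4,R5,R9}
Step 18: commit R5 -> on_hand[A=53 B=45 C=36 D=36] avail[A=51 B=45 C=36 D=28] open={R10,R11,R4,R9}
Step 19: reserve R12 C 7 -> on_hand[A=53 B=45 C=36 D=36] avail[A=51 B=45 C=29 D=28] open={R10,R11,R12,R4,R9}
Step 20: reserve R13 D 5 -> on_hand[A=53 B=45 C=36 D=36] avail[A=51 B=45 C=29 D=23] open={R10,R11,R12,R13,R4,R9}
Step 21: commit R4 -> on_hand[A=53 B=45 C=36 D=32] avail[A=51 B=45 C=29 D=23] open={R10,R11,R12,R13,R9}
Step 22: commit R12 -> on_hand[A=53 B=45 C=29 D=32] avail[A=51 B=45 C=29 D=23] open={R10,R11,R13,R9}
Step 23: reserve R14 C 3 -> on_hand[A=53 B=45 C=29 D=32] avail[A=51 B=45 C=26 D=23] open={R10,R11,R13,R14,R9}
Final available[D] = 23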